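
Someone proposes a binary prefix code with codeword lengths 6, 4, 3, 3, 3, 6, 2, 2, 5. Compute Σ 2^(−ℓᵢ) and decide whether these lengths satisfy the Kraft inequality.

1; yes

With common denominator 2^6 = 64: Σ 2^(−ℓᵢ) = 1/64 + 4/64 + 8/64 + 8/64 + 8/64 + 1/64 + 16/64 + 16/64 + 2/64 = 64/64 = 1.
Kraft's inequality requires Σ ≤ 1; here Σ = 1 ≤ 1, so such a prefix code exists.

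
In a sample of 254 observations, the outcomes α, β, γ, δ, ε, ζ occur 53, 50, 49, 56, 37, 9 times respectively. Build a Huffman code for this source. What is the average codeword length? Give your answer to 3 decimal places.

2.555 bits/symbol

Probabilities are the counts divided by 254.
Repeatedly combine the two least-probable nodes; the expected code length is the sum of the merged weights.
merge 9/254 + 37/254 → 23/127
merge 23/127 + 49/254 → 95/254
merge 25/127 + 53/254 → 103/254
merge 28/127 + 95/254 → 151/254
merge 103/254 + 151/254 → 1
L = 23/127 + 95/254 + 103/254 + 151/254 + 1 = 649/254 ≈ 2.555 bits/symbol.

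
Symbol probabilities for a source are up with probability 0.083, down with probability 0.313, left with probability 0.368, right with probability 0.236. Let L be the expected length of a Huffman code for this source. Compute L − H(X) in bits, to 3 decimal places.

Entropy H = −Σ p log₂ p ≈ 1.8449 bits.
Huffman merges: 83/1000+59/250→319/1000; 313/1000+319/1000→79/125; 46/125+79/125→1. L = 1951/1000 ≈ 1.9510.
L − H = 1.9510 − 1.8449 = 0.106 bits.

0.106 bits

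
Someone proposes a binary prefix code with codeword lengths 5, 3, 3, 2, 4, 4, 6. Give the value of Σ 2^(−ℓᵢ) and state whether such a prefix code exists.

0.671875; yes

With common denominator 2^6 = 64: Σ 2^(−ℓᵢ) = 2/64 + 8/64 + 8/64 + 16/64 + 4/64 + 4/64 + 1/64 = 43/64 = 0.671875.
Kraft's inequality requires Σ ≤ 1; here Σ = 0.671875 ≤ 1, so such a prefix code exists.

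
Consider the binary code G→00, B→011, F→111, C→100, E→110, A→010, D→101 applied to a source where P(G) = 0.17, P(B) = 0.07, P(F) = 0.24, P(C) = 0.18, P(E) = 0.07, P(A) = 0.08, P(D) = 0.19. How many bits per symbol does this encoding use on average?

L̄ = Σ pᵢ·ℓᵢ = 0.17·2 + 0.07·3 + 0.24·3 + 0.18·3 + 0.07·3 + 0.08·3 + 0.19·3 = 2.83 bits/symbol.

2.83 bits/symbol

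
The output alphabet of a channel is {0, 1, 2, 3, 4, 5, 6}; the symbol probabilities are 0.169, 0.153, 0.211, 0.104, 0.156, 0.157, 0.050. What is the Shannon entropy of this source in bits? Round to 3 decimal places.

2.715 bits

H = −Σ pᵢ log₂ pᵢ.
−0.169·log₂(0.169) = 0.4335
−0.153·log₂(0.153) = 0.4144
−0.211·log₂(0.211) = 0.4736
−0.104·log₂(0.104) = 0.3396
−0.156·log₂(0.156) = 0.4181
−0.157·log₂(0.157) = 0.4194
−0.050·log₂(0.050) = 0.2161
Sum ≈ 2.7147 → 2.715 bits.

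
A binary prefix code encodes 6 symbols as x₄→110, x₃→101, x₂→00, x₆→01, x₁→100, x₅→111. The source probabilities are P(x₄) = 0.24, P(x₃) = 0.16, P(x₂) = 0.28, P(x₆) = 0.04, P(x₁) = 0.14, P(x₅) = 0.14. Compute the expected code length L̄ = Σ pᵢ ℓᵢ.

2.68 bits/symbol

L̄ = Σ pᵢ·ℓᵢ = 0.24·3 + 0.16·3 + 0.28·2 + 0.04·2 + 0.14·3 + 0.14·3 = 2.68 bits/symbol.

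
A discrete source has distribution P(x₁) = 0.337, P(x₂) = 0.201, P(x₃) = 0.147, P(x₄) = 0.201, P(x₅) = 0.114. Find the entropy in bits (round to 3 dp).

2.223 bits

H = −Σ pᵢ log₂ pᵢ.
−0.337·log₂(0.337) = 0.5288
−0.201·log₂(0.201) = 0.4653
−0.147·log₂(0.147) = 0.4066
−0.201·log₂(0.201) = 0.4653
−0.114·log₂(0.114) = 0.3571
Sum ≈ 2.2231 → 2.223 bits.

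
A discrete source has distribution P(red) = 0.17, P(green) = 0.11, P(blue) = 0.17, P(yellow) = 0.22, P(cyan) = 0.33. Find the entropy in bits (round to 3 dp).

H = −Σ pᵢ log₂ pᵢ.
−0.17·log₂(0.17) = 0.4346
−0.11·log₂(0.11) = 0.3503
−0.17·log₂(0.17) = 0.4346
−0.22·log₂(0.22) = 0.4806
−0.33·log₂(0.33) = 0.5278
Sum ≈ 2.2279 → 2.228 bits.

2.228 bits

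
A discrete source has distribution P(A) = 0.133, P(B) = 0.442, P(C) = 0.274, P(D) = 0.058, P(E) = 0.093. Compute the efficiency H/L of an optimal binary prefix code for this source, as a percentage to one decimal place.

Entropy H = −Σ p log₂ p ≈ 1.9764 bits.
Huffman merges: 29/500+93/1000→151/1000; 133/1000+151/1000→71/250; 137/500+71/250→279/500; 221/500+279/500→1. L = 1993/1000 ≈ 1.9930.
Efficiency = H/L = 1.9764/1.9930 = 99.2%.

99.2%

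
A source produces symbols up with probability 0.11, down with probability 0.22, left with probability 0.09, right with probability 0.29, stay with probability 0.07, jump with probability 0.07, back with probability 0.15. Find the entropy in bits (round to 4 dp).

2.6091 bits

H = −Σ pᵢ log₂ pᵢ.
−0.11·log₂(0.11) = 0.3503
−0.22·log₂(0.22) = 0.4806
−0.09·log₂(0.09) = 0.3127
−0.29·log₂(0.29) = 0.5179
−0.07·log₂(0.07) = 0.2686
−0.07·log₂(0.07) = 0.2686
−0.15·log₂(0.15) = 0.4105
Sum ≈ 2.6091 → 2.6091 bits.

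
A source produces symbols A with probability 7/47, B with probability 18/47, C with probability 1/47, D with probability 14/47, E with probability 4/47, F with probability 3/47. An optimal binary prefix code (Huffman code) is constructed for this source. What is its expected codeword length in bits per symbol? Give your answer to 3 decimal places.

Repeatedly combine the two least-probable nodes; the expected code length is the sum of the merged weights.
merge 1/47 + 3/47 → 4/47
merge 4/47 + 4/47 → 8/47
merge 7/47 + 8/47 → 15/47
merge 14/47 + 15/47 → 29/47
merge 18/47 + 29/47 → 1
L = 4/47 + 8/47 + 15/47 + 29/47 + 1 = 103/47 ≈ 2.191 bits/symbol.

2.191 bits/symbol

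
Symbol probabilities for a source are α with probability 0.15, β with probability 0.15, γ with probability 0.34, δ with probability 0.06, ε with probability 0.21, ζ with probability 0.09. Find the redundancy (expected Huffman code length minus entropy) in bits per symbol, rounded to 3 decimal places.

Entropy H = −Σ p log₂ p ≈ 2.3793 bits.
Huffman merges: 3/50+9/100→3/20; 3/20+3/20→3/10; 3/20+21/100→9/25; 3/10+17/50→16/25; 9/25+16/25→1. L = 49/20 ≈ 2.4500.
L − H = 2.4500 − 2.3793 = 0.071 bits.

0.071 bits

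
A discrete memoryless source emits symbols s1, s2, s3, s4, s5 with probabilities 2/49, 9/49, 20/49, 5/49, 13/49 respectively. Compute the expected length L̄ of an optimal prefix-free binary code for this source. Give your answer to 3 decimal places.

Repeatedly combine the two least-probable nodes; the expected code length is the sum of the merged weights.
merge 2/49 + 5/49 → 1/7
merge 1/7 + 9/49 → 16/49
merge 13/49 + 16/49 → 29/49
merge 20/49 + 29/49 → 1
L = 1/7 + 16/49 + 29/49 + 1 = 101/49 ≈ 2.061 bits/symbol.

2.061 bits/symbol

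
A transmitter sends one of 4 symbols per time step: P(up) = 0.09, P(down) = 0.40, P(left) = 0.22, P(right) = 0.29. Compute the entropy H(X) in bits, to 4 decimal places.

1.8399 bits

H = −Σ pᵢ log₂ pᵢ.
−0.09·log₂(0.09) = 0.3127
−0.40·log₂(0.40) = 0.5288
−0.22·log₂(0.22) = 0.4806
−0.29·log₂(0.29) = 0.5179
Sum ≈ 1.8399 → 1.8399 bits.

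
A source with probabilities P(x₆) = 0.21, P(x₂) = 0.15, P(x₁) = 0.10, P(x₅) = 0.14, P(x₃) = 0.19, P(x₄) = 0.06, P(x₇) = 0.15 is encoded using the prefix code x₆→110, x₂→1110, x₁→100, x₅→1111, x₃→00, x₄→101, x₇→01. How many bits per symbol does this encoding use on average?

2.95 bits/symbol

L̄ = Σ pᵢ·ℓᵢ = 0.21·3 + 0.15·4 + 0.10·3 + 0.14·4 + 0.19·2 + 0.06·3 + 0.15·2 = 2.95 bits/symbol.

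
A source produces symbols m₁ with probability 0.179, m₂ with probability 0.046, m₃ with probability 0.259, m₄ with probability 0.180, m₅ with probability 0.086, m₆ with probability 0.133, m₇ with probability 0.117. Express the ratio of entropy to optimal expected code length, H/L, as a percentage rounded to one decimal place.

Entropy H = −Σ p log₂ p ≈ 2.6524 bits.
Huffman merges: 23/500+43/500→33/250; 117/1000+33/250→249/1000; 133/1000+179/1000→39/125; 9/50+249/1000→429/1000; 259/1000+39/125→571/1000; 429/1000+571/1000→1. L = 2693/1000 ≈ 2.6930.
Efficiency = H/L = 2.6524/2.6930 = 98.5%.

98.5%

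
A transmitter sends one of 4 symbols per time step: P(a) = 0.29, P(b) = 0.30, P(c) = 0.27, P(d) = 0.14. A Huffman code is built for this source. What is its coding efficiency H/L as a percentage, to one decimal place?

97.3%

Entropy H = −Σ p log₂ p ≈ 1.9461 bits.
Huffman merges: 7/50+27/100→41/100; 29/100+3/10→59/100; 41/100+59/100→1. L = 2 ≈ 2.0000.
Efficiency = H/L = 1.9461/2.0000 = 97.3%.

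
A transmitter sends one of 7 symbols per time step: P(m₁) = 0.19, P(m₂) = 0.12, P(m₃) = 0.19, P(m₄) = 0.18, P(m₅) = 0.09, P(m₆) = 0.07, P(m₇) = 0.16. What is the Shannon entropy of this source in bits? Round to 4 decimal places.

H = −Σ pᵢ log₂ pᵢ.
−0.19·log₂(0.19) = 0.4552
−0.12·log₂(0.12) = 0.3671
−0.19·log₂(0.19) = 0.4552
−0.18·log₂(0.18) = 0.4453
−0.09·log₂(0.09) = 0.3127
−0.07·log₂(0.07) = 0.2686
−0.16·log₂(0.16) = 0.4230
Sum ≈ 2.7271 → 2.7271 bits.

2.7271 bits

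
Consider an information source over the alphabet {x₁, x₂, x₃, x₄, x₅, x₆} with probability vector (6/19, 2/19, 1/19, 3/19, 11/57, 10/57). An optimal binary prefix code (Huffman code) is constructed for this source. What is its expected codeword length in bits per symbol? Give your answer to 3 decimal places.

2.474 bits/symbol

Repeatedly combine the two least-probable nodes; the expected code length is the sum of the merged weights.
merge 1/19 + 2/19 → 3/19
merge 3/19 + 3/19 → 6/19
merge 10/57 + 11/57 → 7/19
merge 6/19 + 6/19 → 12/19
merge 7/19 + 12/19 → 1
L = 3/19 + 6/19 + 7/19 + 12/19 + 1 = 47/19 ≈ 2.474 bits/symbol.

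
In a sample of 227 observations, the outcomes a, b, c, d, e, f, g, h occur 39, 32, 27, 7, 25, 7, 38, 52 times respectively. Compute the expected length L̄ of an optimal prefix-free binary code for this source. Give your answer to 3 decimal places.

2.833 bits/symbol

Probabilities are the counts divided by 227.
Repeatedly combine the two least-probable nodes; the expected code length is the sum of the merged weights.
merge 7/227 + 7/227 → 14/227
merge 14/227 + 25/227 → 39/227
merge 27/227 + 32/227 → 59/227
merge 38/227 + 39/227 → 77/227
merge 39/227 + 52/227 → 91/227
merge 59/227 + 77/227 → 136/227
merge 91/227 + 136/227 → 1
L = 14/227 + 39/227 + 59/227 + 77/227 + 91/227 + 136/227 + 1 = 643/227 ≈ 2.833 bits/symbol.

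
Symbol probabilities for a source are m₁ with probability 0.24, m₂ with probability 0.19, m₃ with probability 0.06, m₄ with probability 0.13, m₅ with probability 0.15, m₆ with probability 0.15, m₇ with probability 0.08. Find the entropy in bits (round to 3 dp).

H = −Σ pᵢ log₂ pᵢ.
−0.24·log₂(0.24) = 0.4941
−0.19·log₂(0.19) = 0.4552
−0.06·log₂(0.06) = 0.2435
−0.13·log₂(0.13) = 0.3826
−0.15·log₂(0.15) = 0.4105
−0.15·log₂(0.15) = 0.4105
−0.08·log₂(0.08) = 0.2915
Sum ≈ 2.6881 → 2.688 bits.

2.688 bits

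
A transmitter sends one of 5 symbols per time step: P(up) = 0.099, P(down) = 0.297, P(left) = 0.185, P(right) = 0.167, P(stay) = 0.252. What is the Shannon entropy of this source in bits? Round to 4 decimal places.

H = −Σ pᵢ log₂ pᵢ.
−0.099·log₂(0.099) = 0.3303
−0.297·log₂(0.297) = 0.5202
−0.185·log₂(0.185) = 0.4504
−0.167·log₂(0.167) = 0.4312
−0.252·log₂(0.252) = 0.5011
Sum ≈ 2.2332 → 2.2332 bits.

2.2332 bits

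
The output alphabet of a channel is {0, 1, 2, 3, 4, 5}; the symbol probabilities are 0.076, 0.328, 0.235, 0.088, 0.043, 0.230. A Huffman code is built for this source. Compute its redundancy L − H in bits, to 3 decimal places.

Entropy H = −Σ p log₂ p ≈ 2.2925 bits.
Huffman merges: 43/1000+19/250→119/1000; 11/125+119/1000→207/1000; 207/1000+23/100→437/1000; 47/200+41/125→563/1000; 437/1000+563/1000→1. L = 1163/500 ≈ 2.3260.
L − H = 2.3260 − 2.2925 = 0.034 bits.

0.034 bits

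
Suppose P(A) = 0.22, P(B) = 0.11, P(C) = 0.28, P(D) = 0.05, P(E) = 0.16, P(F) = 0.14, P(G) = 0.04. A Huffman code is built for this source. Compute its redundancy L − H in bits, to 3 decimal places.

Entropy H = −Σ p log₂ p ≈ 2.5671 bits.
Huffman merges: 1/25+1/20→9/100; 9/100+11/100→1/5; 7/50+4/25→3/10; 1/5+11/50→21/50; 7/25+3/10→29/50; 21/50+29/50→1. L = 259/100 ≈ 2.5900.
L − H = 2.5900 − 2.5671 = 0.023 bits.

0.023 bits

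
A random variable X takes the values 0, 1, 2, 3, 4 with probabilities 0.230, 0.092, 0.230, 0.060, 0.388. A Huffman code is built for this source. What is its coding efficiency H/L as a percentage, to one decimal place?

Entropy H = −Σ p log₂ p ≈ 2.0655 bits.
Huffman merges: 3/50+23/250→19/125; 19/125+23/100→191/500; 23/100+191/500→153/250; 97/250+153/250→1. L = 1073/500 ≈ 2.1460.
Efficiency = H/L = 2.0655/2.1460 = 96.2%.

96.2%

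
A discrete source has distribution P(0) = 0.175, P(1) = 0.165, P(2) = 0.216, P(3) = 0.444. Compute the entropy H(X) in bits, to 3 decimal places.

1.867 bits

H = −Σ pᵢ log₂ pᵢ.
−0.175·log₂(0.175) = 0.4401
−0.165·log₂(0.165) = 0.4289
−0.216·log₂(0.216) = 0.4776
−0.444·log₂(0.444) = 0.5201
Sum ≈ 1.8666 → 1.867 bits.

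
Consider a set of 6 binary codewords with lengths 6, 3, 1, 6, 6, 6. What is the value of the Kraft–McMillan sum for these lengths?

0.6875

With common denominator 2^6 = 64: Σ 2^(−ℓᵢ) = 1/64 + 8/64 + 32/64 + 1/64 + 1/64 + 1/64 = 44/64 = 0.6875.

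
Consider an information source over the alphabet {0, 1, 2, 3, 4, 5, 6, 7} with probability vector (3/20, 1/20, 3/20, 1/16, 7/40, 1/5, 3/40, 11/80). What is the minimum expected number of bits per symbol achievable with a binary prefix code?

2.9125 bits/symbol

Repeatedly combine the two least-probable nodes; the expected code length is the sum of the merged weights.
merge 1/20 + 1/16 → 9/80
merge 3/40 + 9/80 → 3/16
merge 11/80 + 3/20 → 23/80
merge 3/20 + 7/40 → 13/40
merge 3/16 + 1/5 → 31/80
merge 23/80 + 13/40 → 49/80
merge 31/80 + 49/80 → 1
L = 9/80 + 3/16 + 23/80 + 13/40 + 31/80 + 49/80 + 1 = 233/80 = 2.9125 bits/symbol.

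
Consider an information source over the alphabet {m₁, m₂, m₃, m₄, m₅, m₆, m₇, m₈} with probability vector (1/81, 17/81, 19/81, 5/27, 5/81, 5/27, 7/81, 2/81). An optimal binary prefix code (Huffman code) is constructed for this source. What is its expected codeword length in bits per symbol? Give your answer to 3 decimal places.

2.691 bits/symbol

Repeatedly combine the two least-probable nodes; the expected code length is the sum of the merged weights.
merge 1/81 + 2/81 → 1/27
merge 1/27 + 5/81 → 8/81
merge 7/81 + 8/81 → 5/27
merge 5/27 + 5/27 → 10/27
merge 5/27 + 17/81 → 32/81
merge 19/81 + 10/27 → 49/81
merge 32/81 + 49/81 → 1
L = 1/27 + 8/81 + 5/27 + 10/27 + 32/81 + 49/81 + 1 = 218/81 ≈ 2.691 bits/symbol.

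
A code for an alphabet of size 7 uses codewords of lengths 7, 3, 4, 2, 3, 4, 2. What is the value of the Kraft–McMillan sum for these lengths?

0.8828125

With common denominator 2^7 = 128: Σ 2^(−ℓᵢ) = 1/128 + 16/128 + 8/128 + 32/128 + 16/128 + 8/128 + 32/128 = 113/128 = 0.8828125.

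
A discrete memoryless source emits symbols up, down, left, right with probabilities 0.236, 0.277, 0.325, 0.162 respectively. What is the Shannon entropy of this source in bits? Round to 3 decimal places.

1.957 bits

H = −Σ pᵢ log₂ pᵢ.
−0.236·log₂(0.236) = 0.4916
−0.277·log₂(0.277) = 0.5130
−0.325·log₂(0.325) = 0.5270
−0.162·log₂(0.162) = 0.4254
Sum ≈ 1.9570 → 1.957 bits.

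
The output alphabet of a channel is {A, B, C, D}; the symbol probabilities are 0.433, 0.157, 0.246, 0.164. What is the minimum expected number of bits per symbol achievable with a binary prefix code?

Repeatedly combine the two least-probable nodes; the expected code length is the sum of the merged weights.
merge 157/1000 + 41/250 → 321/1000
merge 123/500 + 321/1000 → 567/1000
merge 433/1000 + 567/1000 → 1
L = 321/1000 + 567/1000 + 1 = 236/125 = 1.888 bits/symbol.

1.888 bits/symbol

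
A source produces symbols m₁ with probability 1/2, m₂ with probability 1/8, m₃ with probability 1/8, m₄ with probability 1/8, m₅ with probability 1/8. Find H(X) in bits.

2 bits

Each probability is a power of 1/2, so log₂(1/p) is an integer.
H = Σ p·log₂(1/p) = 1/2·1 + 1/8·3 + 1/8·3 + 1/8·3 + 1/8·3 = 2 bits.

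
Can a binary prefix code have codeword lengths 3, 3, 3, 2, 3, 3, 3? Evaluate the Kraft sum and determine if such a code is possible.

With common denominator 2^3 = 8: Σ 2^(−ℓᵢ) = 1/8 + 1/8 + 1/8 + 2/8 + 1/8 + 1/8 + 1/8 = 8/8 = 1.
Kraft's inequality requires Σ ≤ 1; here Σ = 1 ≤ 1, so such a prefix code exists.

1; yes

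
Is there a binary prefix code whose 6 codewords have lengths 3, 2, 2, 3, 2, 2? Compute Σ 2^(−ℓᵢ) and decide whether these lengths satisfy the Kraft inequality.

1.25; no

With common denominator 2^3 = 8: Σ 2^(−ℓᵢ) = 1/8 + 2/8 + 2/8 + 1/8 + 2/8 + 2/8 = 10/8 = 1.25.
Kraft's inequality requires Σ ≤ 1; here Σ = 1.25 > 1, so no such prefix code exists.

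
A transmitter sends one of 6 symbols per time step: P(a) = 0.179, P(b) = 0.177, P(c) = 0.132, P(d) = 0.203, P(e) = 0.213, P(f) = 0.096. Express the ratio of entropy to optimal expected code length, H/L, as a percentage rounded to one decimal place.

Entropy H = −Σ p log₂ p ≈ 2.5388 bits.
Huffman merges: 12/125+33/250→57/250; 177/1000+179/1000→89/250; 203/1000+213/1000→52/125; 57/250+89/250→73/125; 52/125+73/125→1. L = 323/125 ≈ 2.5840.
Efficiency = H/L = 2.5388/2.5840 = 98.3%.

98.3%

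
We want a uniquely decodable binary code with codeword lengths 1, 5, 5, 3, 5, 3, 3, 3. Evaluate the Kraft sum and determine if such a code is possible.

With common denominator 2^5 = 32: Σ 2^(−ℓᵢ) = 16/32 + 1/32 + 1/32 + 4/32 + 1/32 + 4/32 + 4/32 + 4/32 = 35/32 = 1.09375.
Kraft's inequality requires Σ ≤ 1; here Σ = 1.09375 > 1, so no such prefix code exists.

1.09375; no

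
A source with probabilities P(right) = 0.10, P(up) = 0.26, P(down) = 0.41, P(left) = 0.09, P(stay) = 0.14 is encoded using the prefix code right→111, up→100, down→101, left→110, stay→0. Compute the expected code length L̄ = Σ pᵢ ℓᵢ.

L̄ = Σ pᵢ·ℓᵢ = 0.10·3 + 0.26·3 + 0.41·3 + 0.09·3 + 0.14·1 = 2.72 bits/symbol.

2.72 bits/symbol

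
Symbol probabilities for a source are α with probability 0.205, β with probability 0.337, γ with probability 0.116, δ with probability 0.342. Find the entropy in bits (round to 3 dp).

1.887 bits

H = −Σ pᵢ log₂ pᵢ.
−0.205·log₂(0.205) = 0.4687
−0.337·log₂(0.337) = 0.5288
−0.116·log₂(0.116) = 0.3605
−0.342·log₂(0.342) = 0.5294
Sum ≈ 1.8874 → 1.887 bits.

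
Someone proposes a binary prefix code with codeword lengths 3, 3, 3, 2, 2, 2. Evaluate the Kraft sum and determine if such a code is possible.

With common denominator 2^3 = 8: Σ 2^(−ℓᵢ) = 1/8 + 1/8 + 1/8 + 2/8 + 2/8 + 2/8 = 9/8 = 1.125.
Kraft's inequality requires Σ ≤ 1; here Σ = 1.125 > 1, so no such prefix code exists.

1.125; no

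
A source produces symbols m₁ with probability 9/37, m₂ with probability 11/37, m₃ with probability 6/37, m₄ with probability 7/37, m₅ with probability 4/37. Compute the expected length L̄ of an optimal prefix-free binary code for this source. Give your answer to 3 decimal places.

2.270 bits/symbol

Repeatedly combine the two least-probable nodes; the expected code length is the sum of the merged weights.
merge 4/37 + 6/37 → 10/37
merge 7/37 + 9/37 → 16/37
merge 10/37 + 11/37 → 21/37
merge 16/37 + 21/37 → 1
L = 10/37 + 16/37 + 21/37 + 1 = 84/37 ≈ 2.270 bits/symbol.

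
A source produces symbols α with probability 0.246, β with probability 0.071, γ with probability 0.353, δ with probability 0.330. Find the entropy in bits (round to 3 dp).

H = −Σ pᵢ log₂ pᵢ.
−0.246·log₂(0.246) = 0.4977
−0.071·log₂(0.071) = 0.2709
−0.353·log₂(0.353) = 0.5303
−0.330·log₂(0.330) = 0.5278
Sum ≈ 1.8268 → 1.827 bits.

1.827 bits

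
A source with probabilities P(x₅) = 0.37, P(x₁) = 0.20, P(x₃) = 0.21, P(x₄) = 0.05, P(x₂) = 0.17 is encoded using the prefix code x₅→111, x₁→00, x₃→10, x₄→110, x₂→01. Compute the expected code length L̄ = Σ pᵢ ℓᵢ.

L̄ = Σ pᵢ·ℓᵢ = 0.37·3 + 0.20·2 + 0.21·2 + 0.05·3 + 0.17·2 = 2.42 bits/symbol.

2.42 bits/symbol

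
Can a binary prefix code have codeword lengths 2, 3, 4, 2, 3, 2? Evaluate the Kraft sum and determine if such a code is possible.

1.0625; no

With common denominator 2^4 = 16: Σ 2^(−ℓᵢ) = 4/16 + 2/16 + 1/16 + 4/16 + 2/16 + 4/16 = 17/16 = 1.0625.
Kraft's inequality requires Σ ≤ 1; here Σ = 1.0625 > 1, so no such prefix code exists.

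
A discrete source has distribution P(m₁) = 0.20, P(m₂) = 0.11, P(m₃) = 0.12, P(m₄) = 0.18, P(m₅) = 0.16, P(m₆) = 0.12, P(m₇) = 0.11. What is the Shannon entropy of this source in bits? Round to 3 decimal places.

H = −Σ pᵢ log₂ pᵢ.
−0.20·log₂(0.20) = 0.4644
−0.11·log₂(0.11) = 0.3503
−0.12·log₂(0.12) = 0.3671
−0.18·log₂(0.18) = 0.4453
−0.16·log₂(0.16) = 0.4230
−0.12·log₂(0.12) = 0.3671
−0.11·log₂(0.11) = 0.3503
Sum ≈ 2.7674 → 2.767 bits.

2.767 bits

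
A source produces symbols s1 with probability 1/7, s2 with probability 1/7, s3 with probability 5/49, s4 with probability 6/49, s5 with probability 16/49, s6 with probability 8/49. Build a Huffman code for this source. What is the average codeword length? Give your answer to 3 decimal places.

2.510 bits/symbol

Repeatedly combine the two least-probable nodes; the expected code length is the sum of the merged weights.
merge 5/49 + 6/49 → 11/49
merge 1/7 + 1/7 → 2/7
merge 8/49 + 11/49 → 19/49
merge 2/7 + 16/49 → 30/49
merge 19/49 + 30/49 → 1
L = 11/49 + 2/7 + 19/49 + 30/49 + 1 = 123/49 ≈ 2.510 bits/symbol.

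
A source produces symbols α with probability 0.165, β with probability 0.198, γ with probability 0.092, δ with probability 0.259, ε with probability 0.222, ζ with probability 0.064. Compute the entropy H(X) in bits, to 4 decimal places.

2.4488 bits

H = −Σ pᵢ log₂ pᵢ.
−0.165·log₂(0.165) = 0.4289
−0.198·log₂(0.198) = 0.4626
−0.092·log₂(0.092) = 0.3167
−0.259·log₂(0.259) = 0.5048
−0.222·log₂(0.222) = 0.4820
−0.064·log₂(0.064) = 0.2538
Sum ≈ 2.4488 → 2.4488 bits.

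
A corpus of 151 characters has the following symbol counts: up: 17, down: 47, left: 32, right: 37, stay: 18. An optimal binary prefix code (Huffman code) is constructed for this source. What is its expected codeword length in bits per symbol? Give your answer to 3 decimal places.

2.232 bits/symbol

Probabilities are the counts divided by 151.
Repeatedly combine the two least-probable nodes; the expected code length is the sum of the merged weights.
merge 17/151 + 18/151 → 35/151
merge 32/151 + 35/151 → 67/151
merge 37/151 + 47/151 → 84/151
merge 67/151 + 84/151 → 1
L = 35/151 + 67/151 + 84/151 + 1 = 337/151 ≈ 2.232 bits/symbol.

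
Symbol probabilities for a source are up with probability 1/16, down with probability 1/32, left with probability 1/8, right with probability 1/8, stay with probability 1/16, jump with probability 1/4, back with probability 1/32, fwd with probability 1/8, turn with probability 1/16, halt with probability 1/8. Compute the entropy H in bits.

3.0625 bits

Each probability is a power of 1/2, so log₂(1/p) is an integer.
H = Σ p·log₂(1/p) = 1/16·4 + 1/32·5 + 1/8·3 + 1/8·3 + 1/16·4 + 1/4·2 + 1/32·5 + 1/8·3 + 1/16·4 + 1/8·3 = 3.0625 bits.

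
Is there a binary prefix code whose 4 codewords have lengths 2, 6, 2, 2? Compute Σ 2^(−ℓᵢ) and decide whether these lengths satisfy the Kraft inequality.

With common denominator 2^6 = 64: Σ 2^(−ℓᵢ) = 16/64 + 1/64 + 16/64 + 16/64 = 49/64 = 0.765625.
Kraft's inequality requires Σ ≤ 1; here Σ = 0.765625 ≤ 1, so such a prefix code exists.

0.765625; yes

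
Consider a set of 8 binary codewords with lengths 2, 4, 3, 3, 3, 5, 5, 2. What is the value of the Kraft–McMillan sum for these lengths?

With common denominator 2^5 = 32: Σ 2^(−ℓᵢ) = 8/32 + 2/32 + 4/32 + 4/32 + 4/32 + 1/32 + 1/32 + 8/32 = 32/32 = 1.

1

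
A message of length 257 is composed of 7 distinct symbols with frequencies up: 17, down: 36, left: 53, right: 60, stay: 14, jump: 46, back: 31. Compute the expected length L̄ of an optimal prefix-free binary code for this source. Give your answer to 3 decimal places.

Probabilities are the counts divided by 257.
Repeatedly combine the two least-probable nodes; the expected code length is the sum of the merged weights.
merge 14/257 + 17/257 → 31/257
merge 31/257 + 31/257 → 62/257
merge 36/257 + 46/257 → 82/257
merge 53/257 + 60/257 → 113/257
merge 62/257 + 82/257 → 144/257
merge 113/257 + 144/257 → 1
L = 31/257 + 62/257 + 82/257 + 113/257 + 144/257 + 1 = 689/257 ≈ 2.681 bits/symbol.

2.681 bits/symbol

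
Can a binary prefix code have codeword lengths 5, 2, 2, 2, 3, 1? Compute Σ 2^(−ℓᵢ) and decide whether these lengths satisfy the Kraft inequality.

1.40625; no

With common denominator 2^5 = 32: Σ 2^(−ℓᵢ) = 1/32 + 8/32 + 8/32 + 8/32 + 4/32 + 16/32 = 45/32 = 1.40625.
Kraft's inequality requires Σ ≤ 1; here Σ = 1.40625 > 1, so no such prefix code exists.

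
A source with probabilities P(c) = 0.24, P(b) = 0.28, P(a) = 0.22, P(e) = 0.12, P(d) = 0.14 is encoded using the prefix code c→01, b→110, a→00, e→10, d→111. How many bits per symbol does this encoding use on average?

L̄ = Σ pᵢ·ℓᵢ = 0.24·2 + 0.28·3 + 0.22·2 + 0.12·2 + 0.14·3 = 2.42 bits/symbol.

2.42 bits/symbol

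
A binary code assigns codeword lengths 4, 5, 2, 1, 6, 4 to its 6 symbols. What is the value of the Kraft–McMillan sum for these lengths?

0.921875

With common denominator 2^6 = 64: Σ 2^(−ℓᵢ) = 4/64 + 2/64 + 16/64 + 32/64 + 1/64 + 4/64 = 59/64 = 0.921875.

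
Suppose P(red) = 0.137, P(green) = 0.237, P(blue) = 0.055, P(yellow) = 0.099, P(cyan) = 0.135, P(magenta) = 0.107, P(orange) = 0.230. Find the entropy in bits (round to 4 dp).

H = −Σ pᵢ log₂ pᵢ.
−0.137·log₂(0.137) = 0.3929
−0.237·log₂(0.237) = 0.4923
−0.055·log₂(0.055) = 0.2301
−0.099·log₂(0.099) = 0.3303
−0.135·log₂(0.135) = 0.3900
−0.107·log₂(0.107) = 0.3450
−0.230·log₂(0.230) = 0.4877
Sum ≈ 2.6683 → 2.6683 bits.

2.6683 bits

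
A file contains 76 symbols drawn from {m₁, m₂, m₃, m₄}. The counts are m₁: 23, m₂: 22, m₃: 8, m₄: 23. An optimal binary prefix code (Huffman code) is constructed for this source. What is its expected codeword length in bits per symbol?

Probabilities are the counts divided by 76.
Repeatedly combine the two least-probable nodes; the expected code length is the sum of the merged weights.
merge 2/19 + 11/38 → 15/38
merge 23/76 + 23/76 → 23/38
merge 15/38 + 23/38 → 1
L = 15/38 + 23/38 + 1 = 2 bits/symbol.

2 bits/symbol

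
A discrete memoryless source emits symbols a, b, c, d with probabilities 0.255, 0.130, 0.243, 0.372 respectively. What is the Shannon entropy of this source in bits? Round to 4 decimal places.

1.9120 bits

H = −Σ pᵢ log₂ pᵢ.
−0.255·log₂(0.255) = 0.5027
−0.130·log₂(0.130) = 0.3826
−0.243·log₂(0.243) = 0.4960
−0.372·log₂(0.372) = 0.5307
Sum ≈ 1.9120 → 1.9120 bits.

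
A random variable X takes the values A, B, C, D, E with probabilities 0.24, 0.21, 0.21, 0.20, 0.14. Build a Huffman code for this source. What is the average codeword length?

2.34 bits/symbol

Repeatedly combine the two least-probable nodes; the expected code length is the sum of the merged weights.
merge 7/50 + 1/5 → 17/50
merge 21/100 + 21/100 → 21/50
merge 6/25 + 17/50 → 29/50
merge 21/50 + 29/50 → 1
L = 17/50 + 21/50 + 29/50 + 1 = 117/50 = 2.34 bits/symbol.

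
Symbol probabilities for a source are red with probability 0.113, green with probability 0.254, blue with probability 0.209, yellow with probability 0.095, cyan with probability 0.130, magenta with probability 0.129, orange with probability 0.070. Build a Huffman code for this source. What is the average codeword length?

Repeatedly combine the two least-probable nodes; the expected code length is the sum of the merged weights.
merge 7/100 + 19/200 → 33/200
merge 113/1000 + 129/1000 → 121/500
merge 13/100 + 33/200 → 59/200
merge 209/1000 + 121/500 → 451/1000
merge 127/500 + 59/200 → 549/1000
merge 451/1000 + 549/1000 → 1
L = 33/200 + 121/500 + 59/200 + 451/1000 + 549/1000 + 1 = 1351/500 = 2.702 bits/symbol.

2.702 bits/symbol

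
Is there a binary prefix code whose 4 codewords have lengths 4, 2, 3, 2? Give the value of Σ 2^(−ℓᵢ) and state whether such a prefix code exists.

0.6875; yes

With common denominator 2^4 = 16: Σ 2^(−ℓᵢ) = 1/16 + 4/16 + 2/16 + 4/16 = 11/16 = 0.6875.
Kraft's inequality requires Σ ≤ 1; here Σ = 0.6875 ≤ 1, so such a prefix code exists.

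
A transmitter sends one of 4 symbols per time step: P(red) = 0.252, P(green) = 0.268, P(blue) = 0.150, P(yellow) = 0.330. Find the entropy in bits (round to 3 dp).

H = −Σ pᵢ log₂ pᵢ.
−0.252·log₂(0.252) = 0.5011
−0.268·log₂(0.268) = 0.5091
−0.150·log₂(0.150) = 0.4105
−0.330·log₂(0.330) = 0.5278
Sum ≈ 1.9486 → 1.949 bits.

1.949 bits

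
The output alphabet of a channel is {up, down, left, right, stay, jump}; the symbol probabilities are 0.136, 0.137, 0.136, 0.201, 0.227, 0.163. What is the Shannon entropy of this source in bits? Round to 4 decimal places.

H = −Σ pᵢ log₂ pᵢ.
−0.136·log₂(0.136) = 0.3915
−0.137·log₂(0.137) = 0.3929
−0.136·log₂(0.136) = 0.3915
−0.201·log₂(0.201) = 0.4653
−0.227·log₂(0.227) = 0.4856
−0.163·log₂(0.163) = 0.4266
Sum ≈ 2.5532 → 2.5532 bits.

2.5532 bits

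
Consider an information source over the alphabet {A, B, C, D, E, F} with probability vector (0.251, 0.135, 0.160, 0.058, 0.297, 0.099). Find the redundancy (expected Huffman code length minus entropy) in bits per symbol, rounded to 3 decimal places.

0.047 bits

Entropy H = −Σ p log₂ p ≈ 2.4023 bits.
Huffman merges: 29/500+99/1000→157/1000; 27/200+157/1000→73/250; 4/25+251/1000→411/1000; 73/250+297/1000→589/1000; 411/1000+589/1000→1. L = 2449/1000 ≈ 2.4490.
L − H = 2.4490 − 2.4023 = 0.047 bits.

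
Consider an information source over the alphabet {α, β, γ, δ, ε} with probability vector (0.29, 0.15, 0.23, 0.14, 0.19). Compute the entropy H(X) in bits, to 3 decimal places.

H = −Σ pᵢ log₂ pᵢ.
−0.29·log₂(0.29) = 0.5179
−0.15·log₂(0.15) = 0.4105
−0.23·log₂(0.23) = 0.4877
−0.14·log₂(0.14) = 0.3971
−0.19·log₂(0.19) = 0.4552
Sum ≈ 2.2685 → 2.268 bits.

2.268 bits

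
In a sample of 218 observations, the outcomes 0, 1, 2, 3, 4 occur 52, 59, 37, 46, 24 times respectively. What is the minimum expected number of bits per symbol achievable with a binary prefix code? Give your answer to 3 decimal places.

2.280 bits/symbol

Probabilities are the counts divided by 218.
Repeatedly combine the two least-probable nodes; the expected code length is the sum of the merged weights.
merge 12/109 + 37/218 → 61/218
merge 23/109 + 26/109 → 49/109
merge 59/218 + 61/218 → 60/109
merge 49/109 + 60/109 → 1
L = 61/218 + 49/109 + 60/109 + 1 = 497/218 ≈ 2.280 bits/symbol.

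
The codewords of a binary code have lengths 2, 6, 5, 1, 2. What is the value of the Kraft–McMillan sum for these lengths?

With common denominator 2^6 = 64: Σ 2^(−ℓᵢ) = 16/64 + 1/64 + 2/64 + 32/64 + 16/64 = 67/64 = 1.046875.

1.046875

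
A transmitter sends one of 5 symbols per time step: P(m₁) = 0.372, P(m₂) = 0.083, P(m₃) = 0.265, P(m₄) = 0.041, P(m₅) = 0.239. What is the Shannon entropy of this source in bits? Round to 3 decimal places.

H = −Σ pᵢ log₂ pᵢ.
−0.372·log₂(0.372) = 0.5307
−0.083·log₂(0.083) = 0.2980
−0.265·log₂(0.265) = 0.5077
−0.041·log₂(0.041) = 0.1889
−0.239·log₂(0.239) = 0.4935
Sum ≈ 2.0189 → 2.019 bits.

2.019 bits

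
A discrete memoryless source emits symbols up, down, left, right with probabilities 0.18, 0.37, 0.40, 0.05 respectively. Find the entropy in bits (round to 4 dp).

1.7209 bits

H = −Σ pᵢ log₂ pᵢ.
−0.18·log₂(0.18) = 0.4453
−0.37·log₂(0.37) = 0.5307
−0.40·log₂(0.40) = 0.5288
−0.05·log₂(0.05) = 0.2161
Sum ≈ 1.7209 → 1.7209 bits.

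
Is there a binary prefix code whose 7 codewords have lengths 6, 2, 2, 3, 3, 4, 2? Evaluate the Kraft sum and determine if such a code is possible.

1.078125; no

With common denominator 2^6 = 64: Σ 2^(−ℓᵢ) = 1/64 + 16/64 + 16/64 + 8/64 + 8/64 + 4/64 + 16/64 = 69/64 = 1.078125.
Kraft's inequality requires Σ ≤ 1; here Σ = 1.078125 > 1, so no such prefix code exists.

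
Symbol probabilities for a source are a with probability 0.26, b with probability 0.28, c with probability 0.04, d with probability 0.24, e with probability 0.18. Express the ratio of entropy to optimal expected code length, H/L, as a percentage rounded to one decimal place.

96.6%

Entropy H = −Σ p log₂ p ≈ 2.1447 bits.
Huffman merges: 1/25+9/50→11/50; 11/50+6/25→23/50; 13/50+7/25→27/50; 23/50+27/50→1. L = 111/50 ≈ 2.2200.
Efficiency = H/L = 2.1447/2.2200 = 96.6%.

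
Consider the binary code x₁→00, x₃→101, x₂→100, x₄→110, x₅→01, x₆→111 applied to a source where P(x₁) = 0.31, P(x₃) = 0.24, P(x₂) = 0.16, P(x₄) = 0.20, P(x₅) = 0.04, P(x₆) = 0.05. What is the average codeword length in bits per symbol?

2.65 bits/symbol

L̄ = Σ pᵢ·ℓᵢ = 0.31·2 + 0.24·3 + 0.16·3 + 0.20·3 + 0.04·2 + 0.05·3 = 2.65 bits/symbol.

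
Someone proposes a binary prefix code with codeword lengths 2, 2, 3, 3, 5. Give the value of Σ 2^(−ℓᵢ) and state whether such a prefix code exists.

0.78125; yes

With common denominator 2^5 = 32: Σ 2^(−ℓᵢ) = 8/32 + 8/32 + 4/32 + 4/32 + 1/32 = 25/32 = 0.78125.
Kraft's inequality requires Σ ≤ 1; here Σ = 0.78125 ≤ 1, so such a prefix code exists.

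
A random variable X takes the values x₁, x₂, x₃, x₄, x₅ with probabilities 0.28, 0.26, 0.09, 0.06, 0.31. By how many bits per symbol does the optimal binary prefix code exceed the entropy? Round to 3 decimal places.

Entropy H = −Σ p log₂ p ≈ 2.0995 bits.
Huffman merges: 3/50+9/100→3/20; 3/20+13/50→41/100; 7/25+31/100→59/100; 41/100+59/100→1. L = 43/20 ≈ 2.1500.
L − H = 2.1500 − 2.0995 = 0.051 bits.

0.051 bits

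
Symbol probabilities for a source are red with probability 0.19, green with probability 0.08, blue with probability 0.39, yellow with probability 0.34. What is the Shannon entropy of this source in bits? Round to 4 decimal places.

H = −Σ pᵢ log₂ pᵢ.
−0.19·log₂(0.19) = 0.4552
−0.08·log₂(0.08) = 0.2915
−0.39·log₂(0.39) = 0.5298
−0.34·log₂(0.34) = 0.5292
Sum ≈ 1.8057 → 1.8057 bits.

1.8057 bits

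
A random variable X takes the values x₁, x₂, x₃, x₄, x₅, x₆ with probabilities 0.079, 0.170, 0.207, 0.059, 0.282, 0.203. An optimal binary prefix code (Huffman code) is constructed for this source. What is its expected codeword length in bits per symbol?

Repeatedly combine the two least-probable nodes; the expected code length is the sum of the merged weights.
merge 59/1000 + 79/1000 → 69/500
merge 69/500 + 17/100 → 77/250
merge 203/1000 + 207/1000 → 41/100
merge 141/500 + 77/250 → 59/100
merge 41/100 + 59/100 → 1
L = 69/500 + 77/250 + 41/100 + 59/100 + 1 = 1223/500 = 2.446 bits/symbol.

2.446 bits/symbol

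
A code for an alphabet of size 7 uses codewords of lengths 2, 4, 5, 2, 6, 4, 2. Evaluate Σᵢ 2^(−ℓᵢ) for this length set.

0.921875

With common denominator 2^6 = 64: Σ 2^(−ℓᵢ) = 16/64 + 4/64 + 2/64 + 16/64 + 1/64 + 4/64 + 16/64 = 59/64 = 0.921875.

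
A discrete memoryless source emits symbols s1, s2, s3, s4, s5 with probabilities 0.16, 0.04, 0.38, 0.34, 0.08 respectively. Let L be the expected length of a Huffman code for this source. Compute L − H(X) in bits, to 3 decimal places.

0.060 bits

Entropy H = −Σ p log₂ p ≈ 1.9599 bits.
Huffman merges: 1/25+2/25→3/25; 3/25+4/25→7/25; 7/25+17/50→31/50; 19/50+31/50→1. L = 101/50 ≈ 2.0200.
L − H = 2.0200 − 1.9599 = 0.060 bits.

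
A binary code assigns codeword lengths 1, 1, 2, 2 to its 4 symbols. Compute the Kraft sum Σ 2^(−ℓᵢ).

1.5

With common denominator 2^2 = 4: Σ 2^(−ℓᵢ) = 2/4 + 2/4 + 1/4 + 1/4 = 6/4 = 1.5.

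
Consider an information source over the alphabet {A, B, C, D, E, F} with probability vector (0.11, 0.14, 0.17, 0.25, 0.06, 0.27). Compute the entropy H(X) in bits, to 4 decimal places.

2.4355 bits

H = −Σ pᵢ log₂ pᵢ.
−0.11·log₂(0.11) = 0.3503
−0.14·log₂(0.14) = 0.3971
−0.17·log₂(0.17) = 0.4346
−0.25·log₂(0.25) = 0.5000
−0.06·log₂(0.06) = 0.2435
−0.27·log₂(0.27) = 0.5100
Sum ≈ 2.4355 → 2.4355 bits.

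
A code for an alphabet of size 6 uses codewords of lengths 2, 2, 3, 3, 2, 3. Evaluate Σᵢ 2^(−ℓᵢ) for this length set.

1.125

With common denominator 2^3 = 8: Σ 2^(−ℓᵢ) = 2/8 + 2/8 + 1/8 + 1/8 + 2/8 + 1/8 = 9/8 = 1.125.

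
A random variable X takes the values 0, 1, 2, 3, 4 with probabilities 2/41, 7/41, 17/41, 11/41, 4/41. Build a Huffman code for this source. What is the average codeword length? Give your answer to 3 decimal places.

Repeatedly combine the two least-probable nodes; the expected code length is the sum of the merged weights.
merge 2/41 + 4/41 → 6/41
merge 6/41 + 7/41 → 13/41
merge 11/41 + 13/41 → 24/41
merge 17/41 + 24/41 → 1
L = 6/41 + 13/41 + 24/41 + 1 = 84/41 ≈ 2.049 bits/symbol.

2.049 bits/symbol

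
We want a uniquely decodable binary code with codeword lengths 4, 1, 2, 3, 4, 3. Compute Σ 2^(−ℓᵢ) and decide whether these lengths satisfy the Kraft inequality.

1.125; no

With common denominator 2^4 = 16: Σ 2^(−ℓᵢ) = 1/16 + 8/16 + 4/16 + 2/16 + 1/16 + 2/16 = 18/16 = 1.125.
Kraft's inequality requires Σ ≤ 1; here Σ = 1.125 > 1, so no such prefix code exists.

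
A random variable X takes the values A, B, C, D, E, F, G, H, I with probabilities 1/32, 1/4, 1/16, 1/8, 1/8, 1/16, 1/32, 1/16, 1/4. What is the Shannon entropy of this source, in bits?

2.8125 bits

Each probability is a power of 1/2, so log₂(1/p) is an integer.
H = Σ p·log₂(1/p) = 1/32·5 + 1/4·2 + 1/16·4 + 1/8·3 + 1/8·3 + 1/16·4 + 1/32·5 + 1/16·4 + 1/4·2 = 2.8125 bits.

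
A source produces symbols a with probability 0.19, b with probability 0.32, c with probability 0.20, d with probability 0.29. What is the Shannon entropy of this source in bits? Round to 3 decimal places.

1.964 bits

H = −Σ pᵢ log₂ pᵢ.
−0.19·log₂(0.19) = 0.4552
−0.32·log₂(0.32) = 0.5260
−0.20·log₂(0.20) = 0.4644
−0.29·log₂(0.29) = 0.5179
Sum ≈ 1.9635 → 1.964 bits.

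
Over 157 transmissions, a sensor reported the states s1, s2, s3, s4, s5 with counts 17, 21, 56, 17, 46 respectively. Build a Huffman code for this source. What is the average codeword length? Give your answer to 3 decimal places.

Probabilities are the counts divided by 157.
Repeatedly combine the two least-probable nodes; the expected code length is the sum of the merged weights.
merge 17/157 + 17/157 → 34/157
merge 21/157 + 34/157 → 55/157
merge 46/157 + 55/157 → 101/157
merge 56/157 + 101/157 → 1
L = 34/157 + 55/157 + 101/157 + 1 = 347/157 ≈ 2.210 bits/symbol.

2.210 bits/symbol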